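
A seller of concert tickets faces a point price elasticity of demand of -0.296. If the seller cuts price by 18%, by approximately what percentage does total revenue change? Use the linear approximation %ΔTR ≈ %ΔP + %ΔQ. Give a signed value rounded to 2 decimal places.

-12.67%

%ΔQ ≈ Ed × %ΔP = (-0.296) × (-18%) = +5.3280%
%ΔTR ≈ %ΔP + %ΔQ = (-18%) + (+5.3280%) = -12.6720%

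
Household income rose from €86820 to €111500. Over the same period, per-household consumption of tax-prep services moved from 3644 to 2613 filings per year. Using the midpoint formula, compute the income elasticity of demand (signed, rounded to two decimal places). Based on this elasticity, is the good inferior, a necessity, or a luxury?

-1.32; inferior

%ΔQ = (2613 − 3644)/[( 3644 + 2613)/2] = -1031/3128.5 = -0.329550…
%ΔIncome = (111500 − 86820)/[( 86820 + 111500)/2] = 24680/99160 = 0.248890…
E_income = (-1031/3128.5) / (24680/99160) = -1.3240…
E_income < 0 ⇒ inferior good.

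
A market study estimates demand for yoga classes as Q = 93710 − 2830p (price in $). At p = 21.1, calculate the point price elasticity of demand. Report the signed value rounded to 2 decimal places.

-1.76

dQ/dp = −2830. At p = 21.1, Q = 93710 − 2830(21.1) = 33997.
Ed = (dQ/dp)·(p/Q) = −2830 × (21.1/33997) = -1.7564…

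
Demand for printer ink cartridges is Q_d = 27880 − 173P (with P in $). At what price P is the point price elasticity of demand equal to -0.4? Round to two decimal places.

46.04

Ed = −173P/(27880 − 173P). Set this equal to -0.4:
173P = 0.4·(27880 − 173P) ⇒ 173P(1 + 0.4) = 0.4·27880
P = 0.4·27880 / (173·1.4) = 46.0445…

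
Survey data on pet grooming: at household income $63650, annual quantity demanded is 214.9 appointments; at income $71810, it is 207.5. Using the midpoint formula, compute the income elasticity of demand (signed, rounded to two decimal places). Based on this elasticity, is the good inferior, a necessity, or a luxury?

-0.29; inferior

%ΔQ = (207.5 − 214.9)/[( 214.9 + 207.5)/2] = -7.4/211.2 = -0.035037…
%ΔIncome = (71810 − 63650)/[( 63650 + 71810)/2] = 8160/67730 = 0.120478…
E_income = (-7.4/211.2) / (8160/67730) = -0.2908…
E_income < 0 ⇒ inferior good.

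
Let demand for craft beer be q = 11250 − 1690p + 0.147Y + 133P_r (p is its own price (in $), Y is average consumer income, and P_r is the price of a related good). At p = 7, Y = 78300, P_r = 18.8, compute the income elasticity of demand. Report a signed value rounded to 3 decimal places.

0.857

At the given values, q = 11250 − 1690(7) + 0.147(78300) + 133(18.8) = 13430.5.
∂q/∂Y = 0.147.
E = (0.147) × (78300/13430.5) = 0.85701…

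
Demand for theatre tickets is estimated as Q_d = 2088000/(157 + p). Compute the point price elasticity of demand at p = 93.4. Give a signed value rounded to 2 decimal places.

-0.37

dQ_d/dp = −2088000/(157 + p)² = -33.3014. At p = 93.4, Q_d = 8338.66.
Ed = (dQ_d/dp)·(p/Q_d) = (-33.3014) × (93.4/8338.66) = -0.3730…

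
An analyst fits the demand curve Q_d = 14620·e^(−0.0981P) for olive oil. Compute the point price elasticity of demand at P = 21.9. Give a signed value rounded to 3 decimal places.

-2.148

dQ_d/dP = −0.0981·Q_d = -167.333. At P = 21.9, Q_d = 1705.74.
Ed = (dQ_d/dP)·(P/Q_d) = (-167.333) × (21.9/1705.74) = -2.14839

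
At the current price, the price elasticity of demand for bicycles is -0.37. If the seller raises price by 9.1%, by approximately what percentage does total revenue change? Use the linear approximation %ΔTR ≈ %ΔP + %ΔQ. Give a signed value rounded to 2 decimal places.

%ΔQ ≈ Ed × %ΔP = (-0.37) × (+9.1%) = -3.3670%
%ΔTR ≈ %ΔP + %ΔQ = (+9.1%) + (-3.3670%) = +5.7330%

+5.73%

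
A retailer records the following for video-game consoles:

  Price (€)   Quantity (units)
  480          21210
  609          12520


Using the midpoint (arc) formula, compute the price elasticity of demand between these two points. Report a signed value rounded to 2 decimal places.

-2.17

%ΔQ = (12520 − 21210) / [(21210 + 12520)/2] = -8690/16865 = -0.515268…
%ΔP = (609 − 480) / [(480 + 609)/2] = 129/544.5 = 0.236914…
Arc Ed = %ΔQ / %ΔP = (-8690/16865) / (129/544.5) = -2.1749…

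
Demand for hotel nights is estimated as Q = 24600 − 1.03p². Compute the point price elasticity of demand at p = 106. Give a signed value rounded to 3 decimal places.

-1.777

dQ/dp = −2·1.03·p = -218.36. At p = 106, Q = 13026.92.
Ed = (dQ/dp)·(p/Q) = (-218.36) × (106/13026.92) = -1.77679…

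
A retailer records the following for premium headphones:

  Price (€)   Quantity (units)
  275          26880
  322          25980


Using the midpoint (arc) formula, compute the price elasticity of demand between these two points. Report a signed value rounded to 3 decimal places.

%ΔQ = (25980 − 26880) / [(26880 + 25980)/2] = -900/26430 = -0.034052…
%ΔP = (322 − 275) / [(275 + 322)/2] = 47/298.5 = 0.157453…
Arc Ed = %ΔQ / %ΔP = (-900/26430) / (47/298.5) = -0.21626…

-0.216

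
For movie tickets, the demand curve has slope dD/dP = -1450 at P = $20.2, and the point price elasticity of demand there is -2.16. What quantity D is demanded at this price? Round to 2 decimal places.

13560.19

Ed = (dD/dP)·(P/D) ⇒ D = (dD/dP)·P/Ed = (-1450)·20.2/(-2.16) = 13560.1851…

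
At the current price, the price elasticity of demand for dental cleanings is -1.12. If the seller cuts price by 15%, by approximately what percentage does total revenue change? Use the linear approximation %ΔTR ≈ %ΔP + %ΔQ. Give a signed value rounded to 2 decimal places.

%ΔQ ≈ Ed × %ΔP = (-1.12) × (-15%) = +16.8000%
%ΔTR ≈ %ΔP + %ΔQ = (-15%) + (+16.8000%) = +1.8000%

+1.80%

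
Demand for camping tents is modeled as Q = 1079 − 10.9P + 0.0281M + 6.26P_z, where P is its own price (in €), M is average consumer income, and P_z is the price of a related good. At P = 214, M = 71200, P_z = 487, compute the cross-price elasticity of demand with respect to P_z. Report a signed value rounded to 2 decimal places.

0.80

At the given values, Q = 1079 − 10.9(214) + 0.0281(71200) + 6.26(487) = 3795.74.
∂Q/∂P_z = 6.26.
E = (6.26) × (487/3795.74) = 0.8031…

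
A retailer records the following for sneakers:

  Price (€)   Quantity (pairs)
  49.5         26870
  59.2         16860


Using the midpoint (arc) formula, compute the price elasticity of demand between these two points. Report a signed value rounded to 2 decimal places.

%ΔQ = (16860 − 26870) / [(26870 + 16860)/2] = -10010/21865 = -0.457809…
%ΔP = (59.2 − 49.5) / [(49.5 + 59.2)/2] = 9.7/54.35 = 0.178472…
Arc Ed = %ΔQ / %ΔP = (-10010/21865) / (9.7/54.35) = -2.5651…

-2.57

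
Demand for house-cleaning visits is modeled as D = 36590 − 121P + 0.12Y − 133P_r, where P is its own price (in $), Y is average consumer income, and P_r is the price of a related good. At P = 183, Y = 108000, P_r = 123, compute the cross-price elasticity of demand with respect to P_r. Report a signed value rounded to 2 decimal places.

At the given values, D = 36590 − 121(183) + 0.12(108000) − 133(123) = 11048.
∂D/∂P_r = -133.
E = (-133) × (123/11048) = -1.4807…

-1.48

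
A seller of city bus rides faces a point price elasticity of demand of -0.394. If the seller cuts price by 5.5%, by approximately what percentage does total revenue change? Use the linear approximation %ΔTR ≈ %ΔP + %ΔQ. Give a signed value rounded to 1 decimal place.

-3.3%

%ΔQ ≈ Ed × %ΔP = (-0.394) × (-5.5%) = +2.1670%
%ΔTR ≈ %ΔP + %ΔQ = (-5.5%) + (+2.1670%) = -3.3330%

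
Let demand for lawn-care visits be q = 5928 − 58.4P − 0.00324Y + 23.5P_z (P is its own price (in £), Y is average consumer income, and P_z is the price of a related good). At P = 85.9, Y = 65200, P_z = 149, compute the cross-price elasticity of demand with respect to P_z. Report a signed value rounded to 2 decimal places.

At the given values, q = 5928 − 58.4(85.9) − 0.00324(65200) + 23.5(149) = 4201.692.
∂q/∂P_z = 23.5.
E = (23.5) × (149/4201.692) = 0.8333…

0.83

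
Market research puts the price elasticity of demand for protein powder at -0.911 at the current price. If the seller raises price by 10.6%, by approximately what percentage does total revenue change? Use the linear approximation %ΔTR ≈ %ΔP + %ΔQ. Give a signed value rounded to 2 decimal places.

+0.94%

%ΔQ ≈ Ed × %ΔP = (-0.911) × (+10.6%) = -9.6566%
%ΔTR ≈ %ΔP + %ΔQ = (+10.6%) + (-9.6566%) = +0.9434%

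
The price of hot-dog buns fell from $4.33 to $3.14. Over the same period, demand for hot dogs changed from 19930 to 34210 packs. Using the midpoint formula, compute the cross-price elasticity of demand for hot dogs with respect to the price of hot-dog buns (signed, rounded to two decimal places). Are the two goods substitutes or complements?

%ΔQ_{hot dogs} = (34210 − 19930)/avg = 14280/27070 = 0.527521…
%ΔP_{hot-dog buns} = (3.14 − 4.33)/avg = -1.19/3.735 = -0.318607…
E_cross = (14280/27070) / (-1.19/3.735) = -1.6557…
E_cross < 0 ⇒ the goods are complements.

-1.66; complements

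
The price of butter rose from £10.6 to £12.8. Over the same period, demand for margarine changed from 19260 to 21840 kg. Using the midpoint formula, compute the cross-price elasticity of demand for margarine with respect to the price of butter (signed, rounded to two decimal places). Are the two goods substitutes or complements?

0.67; substitutes

%ΔQ_{margarine} = (21840 − 19260)/avg = 2580/20550 = 0.125547…
%ΔP_{butter} = (12.8 − 10.6)/avg = 2.2/11.7 = 0.188034…
E_cross = (2580/20550) / (2.2/11.7) = 0.6676…
E_cross > 0 ⇒ the goods are substitutes.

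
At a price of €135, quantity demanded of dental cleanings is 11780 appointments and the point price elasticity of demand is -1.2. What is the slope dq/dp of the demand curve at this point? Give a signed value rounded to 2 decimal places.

-104.71

Ed = (dq/dp)·(p/q) ⇒ dq/dp = Ed·q/p = (-1.2)·11780/135 = -104.7111…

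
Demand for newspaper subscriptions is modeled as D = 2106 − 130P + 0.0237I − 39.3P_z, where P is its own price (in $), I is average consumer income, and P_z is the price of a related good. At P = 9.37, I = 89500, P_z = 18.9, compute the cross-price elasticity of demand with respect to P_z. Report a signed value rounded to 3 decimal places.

-0.328

At the given values, D = 2106 − 130(9.37) + 0.0237(89500) − 39.3(18.9) = 2266.28.
∂D/∂P_z = -39.3.
E = (-39.3) × (18.9/2266.28) = -0.32774…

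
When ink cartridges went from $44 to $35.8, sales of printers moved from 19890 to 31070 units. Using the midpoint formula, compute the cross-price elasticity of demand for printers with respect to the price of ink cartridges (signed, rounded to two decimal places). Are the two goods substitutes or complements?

%ΔQ_{printers} = (31070 − 19890)/avg = 11180/25480 = 0.438775…
%ΔP_{ink cartridges} = (35.8 − 44)/avg = -8.2/39.9 = -0.205513…
E_cross = (11180/25480) / (-8.2/39.9) = -2.1350…
E_cross < 0 ⇒ the goods are complements.

-2.14; complements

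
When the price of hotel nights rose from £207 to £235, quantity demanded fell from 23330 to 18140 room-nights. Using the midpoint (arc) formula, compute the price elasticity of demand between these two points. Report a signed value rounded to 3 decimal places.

-1.976

%ΔQ = (18140 − 23330) / [(23330 + 18140)/2] = -5190/20735 = -0.250301…
%ΔP = (235 − 207) / [(207 + 235)/2] = 28/221 = 0.126696…
Arc Ed = %ΔQ / %ΔP = (-5190/20735) / (28/221) = -1.97559…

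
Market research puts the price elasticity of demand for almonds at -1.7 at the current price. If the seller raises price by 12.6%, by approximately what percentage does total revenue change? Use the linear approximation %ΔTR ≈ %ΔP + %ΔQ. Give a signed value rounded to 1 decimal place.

-8.8%

%ΔQ ≈ Ed × %ΔP = (-1.7) × (+12.6%) = -21.4200%
%ΔTR ≈ %ΔP + %ΔQ = (+12.6%) + (-21.4200%) = -8.8200%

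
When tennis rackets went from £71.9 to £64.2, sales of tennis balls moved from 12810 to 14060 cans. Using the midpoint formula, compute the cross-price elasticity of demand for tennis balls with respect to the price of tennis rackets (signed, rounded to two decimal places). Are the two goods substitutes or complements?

%ΔQ_{tennis balls} = (14060 − 12810)/avg = 1250/13435 = 0.093040…
%ΔP_{tennis rackets} = (64.2 − 71.9)/avg = -7.7/68.05 = -0.113152…
E_cross = (1250/13435) / (-7.7/68.05) = -0.8222…
E_cross < 0 ⇒ the goods are complements.

-0.82; complements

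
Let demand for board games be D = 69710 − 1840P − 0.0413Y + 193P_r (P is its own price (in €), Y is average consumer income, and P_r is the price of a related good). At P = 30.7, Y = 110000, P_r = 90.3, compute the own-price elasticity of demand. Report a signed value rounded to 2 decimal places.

-2.16

At the given values, D = 69710 − 1840(30.7) − 0.0413(110000) + 193(90.3) = 26106.9.
∂D/∂P = −1840.
E = (-1840) × (30.7/26106.9) = -2.1637…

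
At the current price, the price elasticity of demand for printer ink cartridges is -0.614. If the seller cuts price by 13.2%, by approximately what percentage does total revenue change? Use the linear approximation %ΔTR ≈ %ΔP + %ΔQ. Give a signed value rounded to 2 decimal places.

-5.10%

%ΔQ ≈ Ed × %ΔP = (-0.614) × (-13.2%) = +8.1048%
%ΔTR ≈ %ΔP + %ΔQ = (-13.2%) + (+8.1048%) = -5.0952%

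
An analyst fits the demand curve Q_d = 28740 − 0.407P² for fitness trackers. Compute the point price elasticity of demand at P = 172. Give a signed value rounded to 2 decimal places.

dQ_d/dP = −2·0.407·P = -140.008. At P = 172, Q_d = 16699.312.
Ed = (dQ_d/dP)·(P/Q_d) = (-140.008) × (172/16699.312) = -1.4420…

-1.44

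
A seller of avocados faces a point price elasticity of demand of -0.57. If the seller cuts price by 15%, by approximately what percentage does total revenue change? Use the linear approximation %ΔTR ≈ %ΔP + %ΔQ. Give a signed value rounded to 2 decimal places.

%ΔQ ≈ Ed × %ΔP = (-0.57) × (-15%) = +8.5500%
%ΔTR ≈ %ΔP + %ΔQ = (-15%) + (+8.5500%) = -6.4500%

-6.45%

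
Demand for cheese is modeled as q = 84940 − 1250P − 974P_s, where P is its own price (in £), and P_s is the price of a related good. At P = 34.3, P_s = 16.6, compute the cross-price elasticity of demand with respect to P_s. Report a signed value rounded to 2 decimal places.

-0.62

At the given values, q = 84940 − 1250(34.3) − 974(16.6) = 25896.6.
∂q/∂P_s = -974.
E = (-974) × (16.6/25896.6) = -0.6243…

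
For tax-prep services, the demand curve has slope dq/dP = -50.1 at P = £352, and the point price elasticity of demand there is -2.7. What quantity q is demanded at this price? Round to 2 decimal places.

Ed = (dq/dP)·(P/q) ⇒ q = (dq/dP)·P/Ed = (-50.1)·352/(-2.7) = 6531.5555…

6531.56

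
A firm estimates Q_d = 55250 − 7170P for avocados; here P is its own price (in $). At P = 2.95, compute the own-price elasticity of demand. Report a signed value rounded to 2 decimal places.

-0.62

At the given values, Q_d = 55250 − 7170(2.95) = 34098.5.
∂Q_d/∂P = −7170.
E = (-7170) × (2.95/34098.5) = -0.6203…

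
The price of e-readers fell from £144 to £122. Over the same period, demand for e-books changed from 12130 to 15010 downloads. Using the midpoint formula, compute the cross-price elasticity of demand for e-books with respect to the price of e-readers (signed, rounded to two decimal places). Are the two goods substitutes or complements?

%ΔQ_{e-books} = (15010 − 12130)/avg = 2880/13570 = 0.212232…
%ΔP_{e-readers} = (122 − 144)/avg = -22/133 = -0.165413…
E_cross = (2880/13570) / (-22/133) = -1.2830…
E_cross < 0 ⇒ the goods are complements.

-1.28; complements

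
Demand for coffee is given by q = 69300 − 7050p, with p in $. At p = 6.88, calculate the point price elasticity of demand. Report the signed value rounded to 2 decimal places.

-2.33

dq/dp = −7050. At p = 6.88, q = 69300 − 7050(6.88) = 20796.
Ed = (dq/dp)·(p/q) = −7050 × (6.88/20796) = -2.3323…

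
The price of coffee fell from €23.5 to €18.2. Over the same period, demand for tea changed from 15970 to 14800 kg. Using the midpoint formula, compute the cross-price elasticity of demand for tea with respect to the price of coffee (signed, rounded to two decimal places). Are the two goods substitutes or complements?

%ΔQ_{tea} = (14800 − 15970)/avg = -1170/15385 = -0.076048…
%ΔP_{coffee} = (18.2 − 23.5)/avg = -5.3/20.85 = -0.254196…
E_cross = (-1170/15385) / (-5.3/20.85) = 0.2991…
E_cross > 0 ⇒ the goods are substitutes.

0.30; substitutes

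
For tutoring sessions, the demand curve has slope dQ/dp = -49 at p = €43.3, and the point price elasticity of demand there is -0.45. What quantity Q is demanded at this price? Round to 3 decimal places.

Ed = (dQ/dp)·(p/Q) ⇒ Q = (dQ/dp)·p/Ed = (-49)·43.3/(-0.45) = 4714.88888…

4714.889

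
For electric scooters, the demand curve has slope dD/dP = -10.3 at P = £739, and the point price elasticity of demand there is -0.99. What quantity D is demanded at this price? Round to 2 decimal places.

Ed = (dD/dP)·(P/D) ⇒ D = (dD/dP)·P/Ed = (-10.3)·739/(-0.99) = 7688.5858…

7688.59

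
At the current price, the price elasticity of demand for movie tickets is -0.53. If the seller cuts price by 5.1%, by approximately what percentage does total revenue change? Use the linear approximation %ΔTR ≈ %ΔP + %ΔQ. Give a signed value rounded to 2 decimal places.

%ΔQ ≈ Ed × %ΔP = (-0.53) × (-5.1%) = +2.7030%
%ΔTR ≈ %ΔP + %ΔQ = (-5.1%) + (+2.7030%) = -2.3970%

-2.40%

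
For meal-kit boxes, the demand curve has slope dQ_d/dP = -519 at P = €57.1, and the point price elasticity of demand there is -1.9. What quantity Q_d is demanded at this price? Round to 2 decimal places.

15597.32

Ed = (dQ_d/dP)·(P/Q_d) ⇒ Q_d = (dQ_d/dP)·P/Ed = (-519)·57.1/(-1.9) = 15597.3157…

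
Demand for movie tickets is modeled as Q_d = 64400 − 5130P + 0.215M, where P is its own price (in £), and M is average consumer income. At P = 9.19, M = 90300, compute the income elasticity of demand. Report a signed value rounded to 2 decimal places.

At the given values, Q_d = 64400 − 5130(9.19) + 0.215(90300) = 36669.8.
∂Q_d/∂M = 0.215.
E = (0.215) × (90300/36669.8) = 0.5294…

0.53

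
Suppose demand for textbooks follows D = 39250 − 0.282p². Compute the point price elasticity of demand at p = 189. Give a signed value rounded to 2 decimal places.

-0.69

dD/dp = −2·0.282·p = -106.596. At p = 189, D = 29176.678.
Ed = (dD/dp)·(p/D) = (-106.596) × (189/29176.678) = -0.6905…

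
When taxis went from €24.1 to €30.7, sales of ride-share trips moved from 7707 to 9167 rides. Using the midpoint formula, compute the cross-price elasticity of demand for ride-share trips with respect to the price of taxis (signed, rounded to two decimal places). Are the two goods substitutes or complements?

%ΔQ_{ride-share trips} = (9167 − 7707)/avg = 1460/8437 = 0.173047…
%ΔP_{taxis} = (30.7 − 24.1)/avg = 6.6/27.4 = 0.240875…
E_cross = (1460/8437) / (6.6/27.4) = 0.7184…
E_cross > 0 ⇒ the goods are substitutes.

0.72; substitutes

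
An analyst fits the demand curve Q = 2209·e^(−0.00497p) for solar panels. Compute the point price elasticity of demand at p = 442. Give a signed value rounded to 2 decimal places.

dQ/dp = −0.00497·Q = -1.22045. At p = 442, Q = 245.563.
Ed = (dQ/dp)·(p/Q) = (-1.22045) × (442/245.563) = -2.1967…

-2.20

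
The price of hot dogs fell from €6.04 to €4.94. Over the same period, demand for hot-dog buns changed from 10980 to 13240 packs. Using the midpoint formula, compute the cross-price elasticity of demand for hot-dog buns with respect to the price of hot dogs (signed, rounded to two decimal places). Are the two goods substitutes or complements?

-0.93; complements

%ΔQ_{hot-dog buns} = (13240 − 10980)/avg = 2260/12110 = 0.186622…
%ΔP_{hot dogs} = (4.94 − 6.04)/avg = -1.1/5.49 = -0.200364…
E_cross = (2260/12110) / (-1.1/5.49) = -0.9314…
E_cross < 0 ⇒ the goods are complements.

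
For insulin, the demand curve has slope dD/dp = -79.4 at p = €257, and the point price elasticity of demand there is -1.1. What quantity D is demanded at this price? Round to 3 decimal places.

18550.727

Ed = (dD/dp)·(p/D) ⇒ D = (dD/dp)·p/Ed = (-79.4)·257/(-1.1) = 18550.72727…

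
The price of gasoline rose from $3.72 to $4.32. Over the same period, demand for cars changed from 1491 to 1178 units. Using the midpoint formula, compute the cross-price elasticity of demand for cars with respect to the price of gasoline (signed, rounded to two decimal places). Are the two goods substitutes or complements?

-1.57; complements

%ΔQ_{cars} = (1178 − 1491)/avg = -313/1334.5 = -0.234544…
%ΔP_{gasoline} = (4.32 − 3.72)/avg = 0.6/4.02 = 0.149253…
E_cross = (-313/1334.5) / (0.6/4.02) = -1.5714…
E_cross < 0 ⇒ the goods are complements.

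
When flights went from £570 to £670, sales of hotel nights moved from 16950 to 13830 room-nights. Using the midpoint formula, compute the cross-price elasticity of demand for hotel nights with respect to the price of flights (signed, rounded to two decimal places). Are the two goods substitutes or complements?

%ΔQ_{hotel nights} = (13830 − 16950)/avg = -3120/15390 = -0.202729…
%ΔP_{flights} = (670 − 570)/avg = 100/620 = 0.161290…
E_cross = (-3120/15390) / (100/620) = -1.2569…
E_cross < 0 ⇒ the goods are complements.

-1.26; complements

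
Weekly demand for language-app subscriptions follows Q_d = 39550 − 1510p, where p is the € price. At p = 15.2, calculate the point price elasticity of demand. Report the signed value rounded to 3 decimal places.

-1.383

dQ_d/dp = −1510. At p = 15.2, Q_d = 39550 − 1510(15.2) = 16598.
Ed = (dQ_d/dp)·(p/Q_d) = −1510 × (15.2/16598) = -1.38281…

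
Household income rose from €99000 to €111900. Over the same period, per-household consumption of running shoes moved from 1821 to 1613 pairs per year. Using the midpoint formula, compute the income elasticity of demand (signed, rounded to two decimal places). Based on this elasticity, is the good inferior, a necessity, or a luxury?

%ΔQ = (1613 − 1821)/[( 1821 + 1613)/2] = -208/1717 = -0.121141…
%ΔIncome = (111900 − 99000)/[( 99000 + 111900)/2] = 12900/105450 = 0.122332…
E_income = (-208/1717) / (12900/105450) = -0.9902…
E_income < 0 ⇒ inferior good.

-0.99; inferior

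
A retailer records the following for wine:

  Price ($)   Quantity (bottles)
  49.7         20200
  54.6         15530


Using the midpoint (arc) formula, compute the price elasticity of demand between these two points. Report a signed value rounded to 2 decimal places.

%ΔQ = (15530 − 20200) / [(20200 + 15530)/2] = -4670/17865 = -0.261404…
%ΔP = (54.6 − 49.7) / [(49.7 + 54.6)/2] = 4.9/52.15 = 0.093959…
Arc Ed = %ΔQ / %ΔP = (-4670/17865) / (4.9/52.15) = -2.7820…

-2.78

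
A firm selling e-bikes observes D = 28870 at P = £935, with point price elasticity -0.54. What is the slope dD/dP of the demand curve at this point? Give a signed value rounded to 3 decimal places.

-16.674

Ed = (dD/dP)·(P/D) ⇒ dD/dP = Ed·D/P = (-0.54)·28870/935 = -16.67358…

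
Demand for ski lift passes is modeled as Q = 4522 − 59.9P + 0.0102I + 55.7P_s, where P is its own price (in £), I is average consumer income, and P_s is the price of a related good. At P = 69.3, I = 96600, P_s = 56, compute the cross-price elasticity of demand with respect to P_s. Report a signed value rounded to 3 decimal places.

0.697

At the given values, Q = 4522 − 59.9(69.3) + 0.0102(96600) + 55.7(56) = 4475.45.
∂Q/∂P_s = 55.7.
E = (55.7) × (56/4475.45) = 0.69695…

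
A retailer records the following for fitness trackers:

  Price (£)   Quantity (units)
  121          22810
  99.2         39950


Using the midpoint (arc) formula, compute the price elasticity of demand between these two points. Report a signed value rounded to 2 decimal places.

%ΔQ = (39950 − 22810) / [(22810 + 39950)/2] = 17140/31380 = 0.546207…
%ΔP = (99.2 − 121) / [(121 + 99.2)/2] = -21.8/110.1 = -0.198001…
Arc Ed = %ΔQ / %ΔP = (17140/31380) / (-21.8/110.1) = -2.7585…

-2.76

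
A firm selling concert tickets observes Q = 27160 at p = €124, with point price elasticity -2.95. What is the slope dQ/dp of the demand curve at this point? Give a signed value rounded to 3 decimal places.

-646.145

Ed = (dQ/dp)·(p/Q) ⇒ dQ/dp = Ed·Q/p = (-2.95)·27160/124 = -646.14516…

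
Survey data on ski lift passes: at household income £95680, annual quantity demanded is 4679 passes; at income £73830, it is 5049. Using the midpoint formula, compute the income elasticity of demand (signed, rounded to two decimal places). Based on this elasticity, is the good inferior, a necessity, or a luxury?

%ΔQ = (5049 − 4679)/[( 4679 + 5049)/2] = 370/4864 = 0.076069…
%ΔIncome = (73830 − 95680)/[( 95680 + 73830)/2] = -21850/84755 = -0.257801…
E_income = (370/4864) / (-21850/84755) = -0.2950…
E_income < 0 ⇒ inferior good.

-0.30; inferior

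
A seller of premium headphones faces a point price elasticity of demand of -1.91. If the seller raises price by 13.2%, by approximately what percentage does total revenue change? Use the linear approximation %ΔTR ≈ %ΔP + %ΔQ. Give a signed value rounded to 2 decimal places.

-12.01%

%ΔQ ≈ Ed × %ΔP = (-1.91) × (+13.2%) = -25.2120%
%ΔTR ≈ %ΔP + %ΔQ = (+13.2%) + (-25.2120%) = -12.0120%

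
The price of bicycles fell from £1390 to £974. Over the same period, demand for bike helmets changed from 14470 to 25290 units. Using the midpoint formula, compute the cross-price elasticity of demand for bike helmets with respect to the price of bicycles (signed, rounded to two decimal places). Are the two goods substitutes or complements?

%ΔQ_{bike helmets} = (25290 − 14470)/avg = 10820/19880 = 0.544265…
%ΔP_{bicycles} = (974 − 1390)/avg = -416/1182 = -0.351945…
E_cross = (10820/19880) / (-416/1182) = -1.5464…
E_cross < 0 ⇒ the goods are complements.

-1.55; complements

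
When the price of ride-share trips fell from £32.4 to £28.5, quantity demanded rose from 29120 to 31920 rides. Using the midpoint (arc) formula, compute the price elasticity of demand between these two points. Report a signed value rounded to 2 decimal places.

%ΔQ = (31920 − 29120) / [(29120 + 31920)/2] = 2800/30520 = 0.091743…
%ΔP = (28.5 − 32.4) / [(32.4 + 28.5)/2] = -3.9/30.45 = -0.128078…
Arc Ed = %ΔQ / %ΔP = (2800/30520) / (-3.9/30.45) = -0.7163…

-0.72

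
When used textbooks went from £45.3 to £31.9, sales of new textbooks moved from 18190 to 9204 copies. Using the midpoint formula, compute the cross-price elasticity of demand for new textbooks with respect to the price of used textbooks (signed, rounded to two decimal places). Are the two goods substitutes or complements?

%ΔQ_{new textbooks} = (9204 − 18190)/avg = -8986/13697 = -0.656056…
%ΔP_{used textbooks} = (31.9 − 45.3)/avg = -13.4/38.6 = -0.347150…
E_cross = (-8986/13697) / (-13.4/38.6) = 1.8898…
E_cross > 0 ⇒ the goods are substitutes.

1.89; substitutes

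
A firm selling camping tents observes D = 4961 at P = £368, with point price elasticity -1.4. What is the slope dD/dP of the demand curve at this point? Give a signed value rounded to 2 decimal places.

Ed = (dD/dP)·(P/D) ⇒ dD/dP = Ed·D/P = (-1.4)·4961/368 = -18.8733…

-18.87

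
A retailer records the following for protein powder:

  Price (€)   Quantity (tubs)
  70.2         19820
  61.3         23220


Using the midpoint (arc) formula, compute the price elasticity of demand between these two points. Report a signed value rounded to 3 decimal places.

-1.167

%ΔQ = (23220 − 19820) / [(19820 + 23220)/2] = 3400/21520 = 0.157992…
%ΔP = (61.3 − 70.2) / [(70.2 + 61.3)/2] = -8.9/65.75 = -0.135361…
Arc Ed = %ΔQ / %ΔP = (3400/21520) / (-8.9/65.75) = -1.16719…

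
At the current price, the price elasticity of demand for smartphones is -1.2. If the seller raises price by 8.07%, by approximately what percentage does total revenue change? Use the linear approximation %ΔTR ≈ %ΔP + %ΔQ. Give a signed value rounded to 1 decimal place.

%ΔQ ≈ Ed × %ΔP = (-1.2) × (+8.07%) = -9.6840%
%ΔTR ≈ %ΔP + %ΔQ = (+8.07%) + (-9.6840%) = -1.6140%

-1.6%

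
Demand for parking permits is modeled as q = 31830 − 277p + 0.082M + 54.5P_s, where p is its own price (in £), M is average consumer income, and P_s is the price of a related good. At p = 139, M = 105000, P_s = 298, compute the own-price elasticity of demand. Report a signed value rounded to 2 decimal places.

At the given values, q = 31830 − 277(139) + 0.082(105000) + 54.5(298) = 18178.
∂q/∂p = −277.
E = (-277) × (139/18178) = -2.1181…

-2.12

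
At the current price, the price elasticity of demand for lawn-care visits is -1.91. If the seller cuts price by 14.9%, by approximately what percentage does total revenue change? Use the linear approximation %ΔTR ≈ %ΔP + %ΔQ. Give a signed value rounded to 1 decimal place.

%ΔQ ≈ Ed × %ΔP = (-1.91) × (-14.9%) = +28.4590%
%ΔTR ≈ %ΔP + %ΔQ = (-14.9%) + (+28.4590%) = +13.5590%

+13.6%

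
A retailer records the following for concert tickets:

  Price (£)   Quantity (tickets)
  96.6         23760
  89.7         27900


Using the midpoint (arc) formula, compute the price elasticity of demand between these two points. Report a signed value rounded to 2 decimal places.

-2.16

%ΔQ = (27900 − 23760) / [(23760 + 27900)/2] = 4140/25830 = 0.160278…
%ΔP = (89.7 − 96.6) / [(96.6 + 89.7)/2] = -6.9/93.15 = -0.074074…
Arc Ed = %ΔQ / %ΔP = (4140/25830) / (-6.9/93.15) = -2.1637…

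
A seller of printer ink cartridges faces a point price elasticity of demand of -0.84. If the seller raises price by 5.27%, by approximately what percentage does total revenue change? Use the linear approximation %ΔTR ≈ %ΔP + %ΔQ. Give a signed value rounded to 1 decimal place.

%ΔQ ≈ Ed × %ΔP = (-0.84) × (+5.27%) = -4.4268%
%ΔTR ≈ %ΔP + %ΔQ = (+5.27%) + (-4.4268%) = +0.8432%

+0.8%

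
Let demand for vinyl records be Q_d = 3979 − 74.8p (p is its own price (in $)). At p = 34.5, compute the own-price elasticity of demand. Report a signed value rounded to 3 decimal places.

-1.845

At the given values, Q_d = 3979 − 74.8(34.5) = 1398.4.
∂Q_d/∂p = −74.8.
E = (-74.8) × (34.5/1398.4) = -1.84539…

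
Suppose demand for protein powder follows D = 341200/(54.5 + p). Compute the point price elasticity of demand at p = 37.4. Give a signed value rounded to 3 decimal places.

-0.407

dD/dp = −341200/(54.5 + p)² = -40.3997. At p = 37.4, D = 3712.73.
Ed = (dD/dp)·(p/D) = (-40.3997) × (37.4/3712.73) = -0.40696…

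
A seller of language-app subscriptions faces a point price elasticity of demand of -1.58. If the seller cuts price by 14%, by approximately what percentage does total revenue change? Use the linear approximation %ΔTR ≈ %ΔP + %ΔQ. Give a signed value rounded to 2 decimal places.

%ΔQ ≈ Ed × %ΔP = (-1.58) × (-14%) = +22.1200%
%ΔTR ≈ %ΔP + %ΔQ = (-14%) + (+22.1200%) = +8.1200%

+8.12%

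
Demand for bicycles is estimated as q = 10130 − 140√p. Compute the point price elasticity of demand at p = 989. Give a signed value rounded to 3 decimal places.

dq/dp = −140/(2√p) = -2.22587. At p = 989, q = 5727.23.
Ed = (dq/dp)·(p/q) = (-2.22587) × (989/5727.23) = -0.38437…

-0.384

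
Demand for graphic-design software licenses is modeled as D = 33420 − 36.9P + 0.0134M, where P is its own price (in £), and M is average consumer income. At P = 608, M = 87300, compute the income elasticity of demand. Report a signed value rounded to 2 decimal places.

At the given values, D = 33420 − 36.9(608) + 0.0134(87300) = 12154.62.
∂D/∂M = 0.0134.
E = (0.0134) × (87300/12154.62) = 0.0962…

0.10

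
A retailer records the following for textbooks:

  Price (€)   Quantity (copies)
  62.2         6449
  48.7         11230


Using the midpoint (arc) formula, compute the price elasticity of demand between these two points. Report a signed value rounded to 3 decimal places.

%ΔQ = (11230 − 6449) / [(6449 + 11230)/2] = 4781/8839.5 = 0.540867…
%ΔP = (48.7 − 62.2) / [(62.2 + 48.7)/2] = -13.5/55.45 = -0.243462…
Arc Ed = %ΔQ / %ΔP = (4781/8839.5) / (-13.5/55.45) = -2.22156…

-2.222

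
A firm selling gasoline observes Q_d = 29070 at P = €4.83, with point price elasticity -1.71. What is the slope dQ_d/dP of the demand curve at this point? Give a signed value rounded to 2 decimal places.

Ed = (dQ_d/dP)·(P/Q_d) ⇒ dQ_d/dP = Ed·Q_d/P = (-1.71)·29070/4.83 = -10291.8633…

-10291.86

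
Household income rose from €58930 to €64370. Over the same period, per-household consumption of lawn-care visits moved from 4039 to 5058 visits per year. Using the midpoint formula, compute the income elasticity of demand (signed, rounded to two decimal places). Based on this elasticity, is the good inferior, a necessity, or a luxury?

%ΔQ = (5058 − 4039)/[( 4039 + 5058)/2] = 1019/4548.5 = 0.224029…
%ΔIncome = (64370 − 58930)/[( 58930 + 64370)/2] = 5440/61650 = 0.088240…
E_income = (1019/4548.5) / (5440/61650) = 2.5388…
E_income > 1 ⇒ normal good, luxury.

2.54; luxury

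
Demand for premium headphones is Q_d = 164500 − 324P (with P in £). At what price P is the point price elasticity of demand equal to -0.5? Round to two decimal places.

169.24

Ed = −324P/(164500 − 324P). Set this equal to -0.5:
324P = 0.5·(164500 − 324P) ⇒ 324P(1 + 0.5) = 0.5·164500
P = 0.5·164500 / (324·1.5) = 169.2386…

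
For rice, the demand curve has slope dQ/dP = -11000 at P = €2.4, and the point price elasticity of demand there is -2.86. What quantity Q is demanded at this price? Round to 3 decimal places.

9230.769

Ed = (dQ/dP)·(P/Q) ⇒ Q = (dQ/dP)·P/Ed = (-11000)·2.4/(-2.86) = 9230.76923…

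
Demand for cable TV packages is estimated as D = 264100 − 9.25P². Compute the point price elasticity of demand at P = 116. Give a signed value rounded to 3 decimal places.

-1.783

dD/dP = −2·9.25·P = -2146. At P = 116, D = 139632.
Ed = (dD/dP)·(P/D) = (-2146) × (116/139632) = -1.78280…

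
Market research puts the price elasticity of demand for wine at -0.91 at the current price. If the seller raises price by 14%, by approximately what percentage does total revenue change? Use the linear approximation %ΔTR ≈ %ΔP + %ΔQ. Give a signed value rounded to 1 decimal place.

+1.3%

%ΔQ ≈ Ed × %ΔP = (-0.91) × (+14%) = -12.7400%
%ΔTR ≈ %ΔP + %ΔQ = (+14%) + (-12.7400%) = +1.2600%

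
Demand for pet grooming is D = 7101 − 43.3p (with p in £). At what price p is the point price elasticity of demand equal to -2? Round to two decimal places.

109.33

Ed = −43.3p/(7101 − 43.3p). Set this equal to -2:
43.3p = 2·(7101 − 43.3p) ⇒ 43.3p(1 + 2) = 2·7101
p = 2·7101 / (43.3·3) = 109.3302…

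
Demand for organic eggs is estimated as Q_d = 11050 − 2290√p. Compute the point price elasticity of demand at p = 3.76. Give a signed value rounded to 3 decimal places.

-0.336

dQ_d/dp = −2290/(2√p) = -590.489. At p = 3.76, Q_d = 6609.53.
Ed = (dQ_d/dp)·(p/Q_d) = (-590.489) × (3.76/6609.53) = -0.33591…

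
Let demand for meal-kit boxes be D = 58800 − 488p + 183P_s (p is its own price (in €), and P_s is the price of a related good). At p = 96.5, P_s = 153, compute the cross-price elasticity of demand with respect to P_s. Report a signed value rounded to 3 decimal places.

0.705

At the given values, D = 58800 − 488(96.5) + 183(153) = 39707.
∂D/∂P_s = 183.
E = (183) × (153/39707) = 0.70514…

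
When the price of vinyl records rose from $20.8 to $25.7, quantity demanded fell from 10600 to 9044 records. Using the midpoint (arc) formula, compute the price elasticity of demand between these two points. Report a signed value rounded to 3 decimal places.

%ΔQ = (9044 − 10600) / [(10600 + 9044)/2] = -1556/9822 = -0.158419…
%ΔP = (25.7 − 20.8) / [(20.8 + 25.7)/2] = 4.9/23.25 = 0.210752…
Arc Ed = %ΔQ / %ΔP = (-1556/9822) / (4.9/23.25) = -0.75168…

-0.752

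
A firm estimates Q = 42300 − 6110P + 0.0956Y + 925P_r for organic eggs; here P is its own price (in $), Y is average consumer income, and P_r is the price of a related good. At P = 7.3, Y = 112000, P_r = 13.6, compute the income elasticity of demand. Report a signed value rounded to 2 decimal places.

At the given values, Q = 42300 − 6110(7.3) + 0.0956(112000) + 925(13.6) = 20984.2.
∂Q/∂Y = 0.0956.
E = (0.0956) × (112000/20984.2) = 0.5102…

0.51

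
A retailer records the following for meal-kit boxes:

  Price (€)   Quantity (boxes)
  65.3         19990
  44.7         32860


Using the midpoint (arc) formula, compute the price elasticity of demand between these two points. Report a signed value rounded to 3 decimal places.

-1.300

%ΔQ = (32860 − 19990) / [(19990 + 32860)/2] = 12870/26425 = 0.487038…
%ΔP = (44.7 − 65.3) / [(65.3 + 44.7)/2] = -20.6/55 = -0.374545…
Arc Ed = %ΔQ / %ΔP = (12870/26425) / (-20.6/55) = -1.30034…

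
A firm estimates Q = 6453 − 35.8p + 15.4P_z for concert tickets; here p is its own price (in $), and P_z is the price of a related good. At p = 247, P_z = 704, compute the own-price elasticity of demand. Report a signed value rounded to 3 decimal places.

At the given values, Q = 6453 − 35.8(247) + 15.4(704) = 8452.
∂Q/∂p = −35.8.
E = (-35.8) × (247/8452) = -1.04621…

-1.046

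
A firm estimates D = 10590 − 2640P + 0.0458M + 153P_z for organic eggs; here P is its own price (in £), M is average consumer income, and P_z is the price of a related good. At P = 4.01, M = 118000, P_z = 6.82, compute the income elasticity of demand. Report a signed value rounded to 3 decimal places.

0.838

At the given values, D = 10590 − 2640(4.01) + 0.0458(118000) + 153(6.82) = 6451.46.
∂D/∂M = 0.0458.
E = (0.0458) × (118000/6451.46) = 0.83770…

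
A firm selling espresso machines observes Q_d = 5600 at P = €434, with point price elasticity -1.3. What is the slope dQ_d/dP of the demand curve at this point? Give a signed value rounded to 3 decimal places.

-16.774

Ed = (dQ_d/dP)·(P/Q_d) ⇒ dQ_d/dP = Ed·Q_d/P = (-1.3)·5600/434 = -16.77419…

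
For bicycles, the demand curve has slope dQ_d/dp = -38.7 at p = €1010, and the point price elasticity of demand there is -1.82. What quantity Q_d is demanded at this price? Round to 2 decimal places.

Ed = (dQ_d/dp)·(p/Q_d) ⇒ Q_d = (dQ_d/dp)·p/Ed = (-38.7)·1010/(-1.82) = 21476.3736…

21476.37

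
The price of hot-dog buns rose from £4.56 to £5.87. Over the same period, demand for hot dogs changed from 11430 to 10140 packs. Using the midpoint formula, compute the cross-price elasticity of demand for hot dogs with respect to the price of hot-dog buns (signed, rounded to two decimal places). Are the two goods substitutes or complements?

-0.48; complements

%ΔQ_{hot dogs} = (10140 − 11430)/avg = -1290/10785 = -0.119610…
%ΔP_{hot-dog buns} = (5.87 − 4.56)/avg = 1.31/5.215 = 0.251198…
E_cross = (-1290/10785) / (1.31/5.215) = -0.4761…
E_cross < 0 ⇒ the goods are complements.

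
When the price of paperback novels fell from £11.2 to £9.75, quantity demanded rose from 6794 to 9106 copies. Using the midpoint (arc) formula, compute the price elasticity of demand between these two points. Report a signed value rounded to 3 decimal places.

%ΔQ = (9106 − 6794) / [(6794 + 9106)/2] = 2312/7950 = 0.290817…
%ΔP = (9.75 − 11.2) / [(11.2 + 9.75)/2] = -1.45/10.475 = -0.138424…
Arc Ed = %ΔQ / %ΔP = (2312/7950) / (-1.45/10.475) = -2.10090…

-2.101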